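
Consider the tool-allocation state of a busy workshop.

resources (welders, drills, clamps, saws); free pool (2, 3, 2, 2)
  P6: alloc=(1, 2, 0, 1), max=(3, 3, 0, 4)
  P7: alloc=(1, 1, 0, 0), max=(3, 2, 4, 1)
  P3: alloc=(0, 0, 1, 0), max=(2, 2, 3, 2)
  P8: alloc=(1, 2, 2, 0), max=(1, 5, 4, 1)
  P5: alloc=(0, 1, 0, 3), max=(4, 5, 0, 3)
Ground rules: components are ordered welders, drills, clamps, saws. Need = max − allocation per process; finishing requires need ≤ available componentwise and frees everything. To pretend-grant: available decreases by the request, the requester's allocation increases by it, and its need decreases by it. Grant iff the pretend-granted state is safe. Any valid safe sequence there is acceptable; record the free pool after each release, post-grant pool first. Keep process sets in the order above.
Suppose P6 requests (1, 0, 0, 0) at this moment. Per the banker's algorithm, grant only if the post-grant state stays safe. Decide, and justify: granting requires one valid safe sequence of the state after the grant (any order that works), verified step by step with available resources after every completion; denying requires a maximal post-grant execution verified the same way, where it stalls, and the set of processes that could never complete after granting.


DENY. Granting would leave the state unsafe.
Key observation: after P8, P3, P7 the pool peaks at (3, 6, 5, 2), and each blocked process is short somewhere: P6 on saws; P5 on welders.
Pretend the grant happened; the run P8, P3, P7 goes as far as possible. Step-by-step check:
  pool = (1, 3, 2, 2)
  run P8 (needs (0, 3, 2, 1), free (1, 3, 2, 2)); after release of (1, 2, 2, 0) the pool is (2, 5, 4, 2)
  run P3 (needs (2, 2, 2, 2), free (2, 5, 4, 2)); after release of (0, 0, 1, 0) the pool is (2, 5, 5, 2)
  run P7 (needs (2, 1, 4, 1), free (2, 5, 5, 2)); after release of (1, 1, 0, 0) the pool is (3, 6, 5, 2)
  P6 cannot run: need (1, 1, 0, 3) vs free (3, 6, 5, 2) (insufficient saws)
  P5 cannot run: need (4, 4, 0, 0) vs free (3, 6, 5, 2) (insufficient welders)
Had the request been granted, P6 and P5 could never finish.


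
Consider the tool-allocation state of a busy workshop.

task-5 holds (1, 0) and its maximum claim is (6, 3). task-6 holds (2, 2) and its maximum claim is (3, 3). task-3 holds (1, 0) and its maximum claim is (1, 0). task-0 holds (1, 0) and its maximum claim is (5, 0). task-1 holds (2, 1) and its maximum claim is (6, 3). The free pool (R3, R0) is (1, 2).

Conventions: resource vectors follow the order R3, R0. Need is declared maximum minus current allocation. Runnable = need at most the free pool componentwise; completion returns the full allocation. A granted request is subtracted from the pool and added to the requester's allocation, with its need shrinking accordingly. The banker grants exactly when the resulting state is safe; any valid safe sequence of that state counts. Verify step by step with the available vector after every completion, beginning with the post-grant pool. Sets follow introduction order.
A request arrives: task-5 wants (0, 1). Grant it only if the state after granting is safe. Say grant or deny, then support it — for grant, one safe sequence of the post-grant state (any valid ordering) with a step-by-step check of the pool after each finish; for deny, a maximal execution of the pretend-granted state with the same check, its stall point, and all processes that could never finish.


GRANT. The post-grant state is safe; one safe sequence: task-6, task-3, task-1, task-0, task-5.
Key observation: with (1, 1) left after the transfer, task-6 can run at once — the state stays safe.
Verifying the post-grant state step by step:
  pool = (1, 1)
  task-6: need (1, 1) fits (1, 1); releases (2, 2), pool now (3, 3)
  task-3: need (0, 0) fits (3, 3); releases (1, 0), pool now (4, 3)
  task-1: need (4, 2) fits (4, 3); releases (2, 1), pool now (6, 4)
  task-0: need (4, 0) fits (6, 4); releases (1, 0), pool now (7, 4)
  task-5: need (5, 2) fits (7, 4); releases (1, 1), pool now (8, 5)


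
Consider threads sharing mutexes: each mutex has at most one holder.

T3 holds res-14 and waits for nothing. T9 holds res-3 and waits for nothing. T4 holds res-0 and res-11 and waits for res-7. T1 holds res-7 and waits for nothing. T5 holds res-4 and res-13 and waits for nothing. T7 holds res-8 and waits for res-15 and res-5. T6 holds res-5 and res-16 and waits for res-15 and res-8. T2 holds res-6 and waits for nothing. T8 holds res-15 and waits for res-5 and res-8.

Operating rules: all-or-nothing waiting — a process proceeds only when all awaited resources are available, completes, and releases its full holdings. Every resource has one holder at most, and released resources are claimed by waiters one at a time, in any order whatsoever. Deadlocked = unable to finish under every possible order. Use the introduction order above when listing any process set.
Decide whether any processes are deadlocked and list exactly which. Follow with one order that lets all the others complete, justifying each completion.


The deadlocked set is T7, T6 and T8.
Key observation: the cycle T7 -> T6 -> T7 can never break — each member waits on the next; T8 is caught in further circular waits.
A valid finishing order for the others: T3, T1, T9, T4, T5, T2.
Check, step by step:
  run T3 (it waits on nothing); releases res-14
  run T1 (it waits on nothing); releases res-7
  run T9 (it waits on nothing); releases res-3
  T4: everything it awaited (res-7) is free; runs, freeing res-0 and res-11
  run T5 (it waits on nothing); releases res-4 and res-13
  run T2 (it waits on nothing); releases res-6


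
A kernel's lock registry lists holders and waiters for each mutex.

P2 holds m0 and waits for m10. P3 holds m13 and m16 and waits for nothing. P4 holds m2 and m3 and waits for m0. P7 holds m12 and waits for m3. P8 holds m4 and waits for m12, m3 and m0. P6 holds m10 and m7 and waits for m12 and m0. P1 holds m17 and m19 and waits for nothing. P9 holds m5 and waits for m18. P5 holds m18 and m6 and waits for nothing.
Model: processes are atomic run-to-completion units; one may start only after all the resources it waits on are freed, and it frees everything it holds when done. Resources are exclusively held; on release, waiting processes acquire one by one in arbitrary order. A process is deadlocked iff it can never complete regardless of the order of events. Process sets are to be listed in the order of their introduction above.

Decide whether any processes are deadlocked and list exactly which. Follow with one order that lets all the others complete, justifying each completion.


Deadlocked: P2, P4, P7, P8 and P6.
Key observation: along P2 -> P6 -> P2, each member waits on what the next one holds — a deadlock; P4 and P7 are caught in further circular waits and P8 waits into the deadlock from upstream.
The rest can finish in the order P3, P5, P1, P9.
Check, step by step:
  P3 waits on nothing -> runs at once and releases m13 and m16
  P5 waits on nothing -> runs at once and releases m18 and m6
  P1 waits on nothing -> runs at once and releases m17 and m19
  P9 waits on m18 — all released -> runs and releases m5


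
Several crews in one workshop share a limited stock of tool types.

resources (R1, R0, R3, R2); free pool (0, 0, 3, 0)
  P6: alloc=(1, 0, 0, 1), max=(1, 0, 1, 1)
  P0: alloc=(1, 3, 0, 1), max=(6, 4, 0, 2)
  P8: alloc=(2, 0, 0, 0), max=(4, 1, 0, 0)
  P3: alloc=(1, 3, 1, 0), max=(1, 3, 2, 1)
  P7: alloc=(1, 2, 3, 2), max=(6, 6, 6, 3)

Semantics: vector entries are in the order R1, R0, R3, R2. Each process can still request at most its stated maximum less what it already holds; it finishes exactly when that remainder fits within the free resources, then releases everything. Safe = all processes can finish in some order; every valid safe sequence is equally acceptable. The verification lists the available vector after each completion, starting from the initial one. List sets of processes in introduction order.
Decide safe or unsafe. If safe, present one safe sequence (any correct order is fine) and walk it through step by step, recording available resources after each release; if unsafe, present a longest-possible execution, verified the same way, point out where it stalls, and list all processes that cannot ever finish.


UNSAFE.
Key observation: no order helps: past P6, P3, P8, the free pool tops out at (4, 3, 4, 1), below what each blocked process needs in R1.
A maximal execution: P6, P3, P8 — then nothing else fits. Step-by-step check:
  pool = (0, 0, 3, 0)
  P6 needs (0, 0, 1, 0) <= (0, 0, 3, 0) -> finishes; pool += (1, 0, 0, 1) = (1, 0, 3, 1)
  P3 needs (0, 0, 1, 1) <= (1, 0, 3, 1) -> finishes; pool += (1, 3, 1, 0) = (2, 3, 4, 1)
  P8 needs (2, 1, 0, 0) <= (2, 3, 4, 1) -> finishes; pool += (2, 0, 0, 0) = (4, 3, 4, 1)
  blocked: P0 wants (5, 1, 0, 1), pool (4, 3, 4, 1) — not enough R1
  blocked: P7 wants (5, 4, 3, 1), pool (4, 3, 4, 1) — not enough R1 and R0
Processes that can never finish: P0 and P7.


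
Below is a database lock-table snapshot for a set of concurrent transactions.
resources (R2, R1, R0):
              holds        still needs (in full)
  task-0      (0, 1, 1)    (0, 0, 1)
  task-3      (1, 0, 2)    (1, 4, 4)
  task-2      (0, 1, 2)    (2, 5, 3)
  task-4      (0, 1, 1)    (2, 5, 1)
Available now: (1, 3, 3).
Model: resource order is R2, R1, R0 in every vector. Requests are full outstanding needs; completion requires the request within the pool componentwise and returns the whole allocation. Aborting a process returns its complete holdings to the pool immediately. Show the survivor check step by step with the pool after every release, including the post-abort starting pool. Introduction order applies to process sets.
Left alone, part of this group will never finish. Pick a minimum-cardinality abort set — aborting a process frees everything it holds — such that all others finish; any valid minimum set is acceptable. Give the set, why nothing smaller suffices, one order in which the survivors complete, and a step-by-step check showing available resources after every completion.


Minimum abort set: task-2.
Key observation: the returned (0, 1, 2) from task-2 is what brings task-4 — unrunnable before, under any order — into play at step 3.
Why nothing smaller works: aborting no one leaves the state deadlocked as given.
Survivors finish in the order: task-3, task-0, task-4. Walking it through (pool after the aborts first):
  pool = (1, 4, 5)
  run task-3 (needs (1, 4, 4), free (1, 4, 5)); after release of (1, 0, 2) the pool is (2, 4, 7)
  run task-0 (needs (0, 0, 1), free (2, 4, 7)); after release of (0, 1, 1) the pool is (2, 5, 8)
  run task-4 (needs (2, 5, 1), free (2, 5, 8)); after release of (0, 1, 1) the pool is (2, 6, 9)


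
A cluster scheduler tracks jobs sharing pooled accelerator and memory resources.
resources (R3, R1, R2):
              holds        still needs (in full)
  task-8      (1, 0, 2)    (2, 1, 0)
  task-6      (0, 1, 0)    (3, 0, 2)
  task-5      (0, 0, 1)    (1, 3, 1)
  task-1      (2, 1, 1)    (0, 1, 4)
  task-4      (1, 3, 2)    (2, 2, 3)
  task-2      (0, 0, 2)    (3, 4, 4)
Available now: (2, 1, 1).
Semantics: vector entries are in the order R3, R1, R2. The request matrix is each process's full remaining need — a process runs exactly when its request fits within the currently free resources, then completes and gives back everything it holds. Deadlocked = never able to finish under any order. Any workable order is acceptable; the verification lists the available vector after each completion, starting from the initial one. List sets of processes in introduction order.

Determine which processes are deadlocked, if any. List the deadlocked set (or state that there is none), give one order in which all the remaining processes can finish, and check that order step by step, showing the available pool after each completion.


No process is deadlocked.
Key observation: beginning at task-8, releases accumulate fast enough that every process eventually fits.
The rest can finish in the order task-8, task-6, task-4, task-1, task-5, task-2. Step-by-step check:
  pool = (2, 1, 1)
  task-8: need (2, 1, 0) fits (2, 1, 1); releases (1, 0, 2), pool now (3, 1, 3)
  task-6: need (3, 0, 2) fits (3, 1, 3); releases (0, 1, 0), pool now (3, 2, 3)
  task-4: need (2, 2, 3) fits (3, 2, 3); releases (1, 3, 2), pool now (4, 5, 5)
  task-1: need (0, 1, 4) fits (4, 5, 5); releases (2, 1, 1), pool now (6, 6, 6)
  task-5: need (1, 3, 1) fits (6, 6, 6); releases (0, 0, 1), pool now (6, 6, 7)
  task-2: need (3, 4, 4) fits (6, 6, 7); releases (0, 0, 2), pool now (6, 6, 9)


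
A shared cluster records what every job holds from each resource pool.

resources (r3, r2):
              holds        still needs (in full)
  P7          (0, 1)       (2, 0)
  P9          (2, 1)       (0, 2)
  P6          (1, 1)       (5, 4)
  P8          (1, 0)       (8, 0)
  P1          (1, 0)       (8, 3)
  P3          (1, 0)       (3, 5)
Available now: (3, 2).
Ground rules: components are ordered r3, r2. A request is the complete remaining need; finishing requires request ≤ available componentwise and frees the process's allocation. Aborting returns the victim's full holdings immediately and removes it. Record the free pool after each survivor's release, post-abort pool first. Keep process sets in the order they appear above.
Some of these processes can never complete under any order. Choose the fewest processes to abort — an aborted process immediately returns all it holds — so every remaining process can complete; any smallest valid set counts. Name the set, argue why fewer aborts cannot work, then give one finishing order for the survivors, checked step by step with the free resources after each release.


Minimum abort set: P1.
Key observation: the returned (1, 0) from P1 is what brings P8 — unrunnable before, under any order — into play at step 5.
No smaller set exists: with zero aborts the deadlock remains.
The survivors complete as P7, P9, P6, P3, P8. Check, step by step (starting from the post-abort pool):
  pool = (4, 2)
  run P7 (needs (2, 0), free (4, 2)); after release of (0, 1) the pool is (4, 3)
  run P9 (needs (0, 2), free (4, 3)); after release of (2, 1) the pool is (6, 4)
  run P6 (needs (5, 4), free (6, 4)); after release of (1, 1) the pool is (7, 5)
  run P3 (needs (3, 5), free (7, 5)); after release of (1, 0) the pool is (8, 5)
  run P8 (needs (8, 0), free (8, 5)); after release of (1, 0) the pool is (9, 5)


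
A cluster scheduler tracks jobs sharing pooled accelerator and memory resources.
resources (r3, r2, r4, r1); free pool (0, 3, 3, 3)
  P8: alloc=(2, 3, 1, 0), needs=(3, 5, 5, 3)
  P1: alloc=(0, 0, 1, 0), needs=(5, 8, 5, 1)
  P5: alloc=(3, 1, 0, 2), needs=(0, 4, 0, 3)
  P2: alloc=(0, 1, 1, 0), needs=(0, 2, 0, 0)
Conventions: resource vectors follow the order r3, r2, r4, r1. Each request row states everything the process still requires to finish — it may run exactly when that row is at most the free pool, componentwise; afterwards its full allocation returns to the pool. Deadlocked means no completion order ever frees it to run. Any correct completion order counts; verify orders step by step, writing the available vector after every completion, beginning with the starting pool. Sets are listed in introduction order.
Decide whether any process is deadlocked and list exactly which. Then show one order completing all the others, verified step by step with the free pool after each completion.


The deadlocked set is P8 and P1.
Key observation: r4 is the bottleneck — with P2, P5 done the pool holds (3, 5, 4, 5), short of every remaining need.
The rest can finish in the order P2, P5. Step-by-step check:
  pool = (0, 3, 3, 3)
  run P2 (needs (0, 2, 0, 0), free (0, 3, 3, 3)); after release of (0, 1, 1, 0) the pool is (0, 4, 4, 3)
  run P5 (needs (0, 4, 0, 3), free (0, 4, 4, 3)); after release of (3, 1, 0, 2) the pool is (3, 5, 4, 5)
The stuck group stays short no matter what:
  P8 cannot run: need (3, 5, 5, 3) vs free (3, 5, 4, 5) (insufficient r4)
  P1 cannot run: need (5, 8, 5, 1) vs free (3, 5, 4, 5) (insufficient r3, r2 and r4)


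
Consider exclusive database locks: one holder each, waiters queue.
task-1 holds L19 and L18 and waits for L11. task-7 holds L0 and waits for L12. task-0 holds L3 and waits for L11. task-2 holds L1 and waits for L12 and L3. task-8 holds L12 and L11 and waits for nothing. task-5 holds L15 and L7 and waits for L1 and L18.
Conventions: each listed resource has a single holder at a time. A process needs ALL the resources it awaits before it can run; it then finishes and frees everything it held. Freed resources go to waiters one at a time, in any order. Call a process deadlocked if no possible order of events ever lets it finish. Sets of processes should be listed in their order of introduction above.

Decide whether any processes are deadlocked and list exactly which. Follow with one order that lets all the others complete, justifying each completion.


Nothing here is deadlocked.
Key observation: there is no circular wait here — follow any chain and it reaches a process that is free to run now.
The rest can finish in the order task-8, task-1, task-0, task-2, task-5, task-7.
Verifying each step:
  task-8: no waits; runs immediately, freeing L12 and L11
  task-1: everything it awaited (L11) is free; runs, freeing L19 and L18
  task-0: everything it awaited (L11) is free; runs, freeing L3
  task-2: everything it awaited (L12 and L3) is free; runs, freeing L1
  task-5: everything it awaited (L1 and L18) is free; runs, freeing L15 and L7
  task-7: everything it awaited (L12) is free; runs, freeing L0


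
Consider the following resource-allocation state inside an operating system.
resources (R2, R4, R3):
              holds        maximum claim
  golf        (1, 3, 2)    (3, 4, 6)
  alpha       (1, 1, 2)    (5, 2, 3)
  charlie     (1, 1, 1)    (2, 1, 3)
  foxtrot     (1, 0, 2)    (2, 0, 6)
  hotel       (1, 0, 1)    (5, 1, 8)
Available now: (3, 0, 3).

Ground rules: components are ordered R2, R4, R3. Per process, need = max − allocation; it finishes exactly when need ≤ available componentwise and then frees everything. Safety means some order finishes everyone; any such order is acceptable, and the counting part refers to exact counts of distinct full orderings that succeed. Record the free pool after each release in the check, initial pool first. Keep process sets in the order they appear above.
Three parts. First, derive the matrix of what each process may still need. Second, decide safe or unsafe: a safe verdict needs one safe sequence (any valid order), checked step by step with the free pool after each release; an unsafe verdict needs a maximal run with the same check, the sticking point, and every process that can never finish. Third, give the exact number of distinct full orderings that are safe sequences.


(1) Remaining need (order R2, R4, R3):
  golf: (2, 1, 4)
  alpha: (4, 1, 1)
  charlie: (1, 0, 2)
  foxtrot: (1, 0, 4)
  hotel: (4, 1, 7)
(2) SAFE — a valid safe sequence is charlie, alpha, golf, hotel, foxtrot.
Key observation: alpha marks the first exact bind of the order: its need (4, 1, 1) fits the free (4, 1, 4) with zero slack on a requested resource.
Check, step by step:
  pool = (3, 0, 3)
  charlie needs (1, 0, 2) <= (3, 0, 3) -> finishes; pool += (1, 1, 1) = (4, 1, 4)
  alpha needs (4, 1, 1) <= (4, 1, 4) -> finishes; pool += (1, 1, 2) = (5, 2, 6)
  golf needs (2, 1, 4) <= (5, 2, 6) -> finishes; pool += (1, 3, 2) = (6, 5, 8)
  hotel needs (4, 1, 7) <= (6, 5, 8) -> finishes; pool += (1, 0, 1) = (7, 5, 9)
  foxtrot needs (1, 0, 4) <= (7, 5, 9) -> finishes; pool += (1, 0, 2) = (8, 5, 11)
(3) The exact count: 12 of the possible complete orderings are safe sequences.


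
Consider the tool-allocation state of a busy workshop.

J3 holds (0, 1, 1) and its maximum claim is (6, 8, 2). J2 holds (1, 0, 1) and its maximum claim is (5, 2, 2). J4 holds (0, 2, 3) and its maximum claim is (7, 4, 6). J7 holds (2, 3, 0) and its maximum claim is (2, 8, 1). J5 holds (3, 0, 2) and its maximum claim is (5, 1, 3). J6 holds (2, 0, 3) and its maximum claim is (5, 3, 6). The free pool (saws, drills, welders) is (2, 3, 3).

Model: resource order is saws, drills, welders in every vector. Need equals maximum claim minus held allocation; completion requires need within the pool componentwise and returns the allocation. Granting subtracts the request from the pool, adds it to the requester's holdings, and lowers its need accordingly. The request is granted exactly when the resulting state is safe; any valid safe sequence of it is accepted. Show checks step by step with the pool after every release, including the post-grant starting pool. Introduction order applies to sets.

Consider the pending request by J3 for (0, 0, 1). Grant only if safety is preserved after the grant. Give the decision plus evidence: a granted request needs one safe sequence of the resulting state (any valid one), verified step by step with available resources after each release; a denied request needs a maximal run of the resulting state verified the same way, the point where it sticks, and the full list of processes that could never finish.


GRANT. The post-grant state is safe; one safe sequence: J5, J6, J4, J7, J3, J2.
Key observation: the grant leaves (2, 3, 2) free — enough for J5, whose release restarts the cascade.
Step-by-step check of the post-grant state:
  pool = (2, 3, 2)
  run J5 (needs (2, 1, 1), free (2, 3, 2)); after release of (3, 0, 2) the pool is (5, 3, 4)
  run J6 (needs (3, 3, 3), free (5, 3, 4)); after release of (2, 0, 3) the pool is (7, 3, 7)
  run J4 (needs (7, 2, 3), free (7, 3, 7)); after release of (0, 2, 3) the pool is (7, 5, 10)
  run J7 (needs (0, 5, 1), free (7, 5, 10)); after release of (2, 3, 0) the pool is (9, 8, 10)
  run J3 (needs (6, 7, 0), free (9, 8, 10)); after release of (0, 1, 2) the pool is (9, 9, 12)
  run J2 (needs (4, 2, 1), free (9, 9, 12)); after release of (1, 0, 1) the pool is (10, 9, 13)


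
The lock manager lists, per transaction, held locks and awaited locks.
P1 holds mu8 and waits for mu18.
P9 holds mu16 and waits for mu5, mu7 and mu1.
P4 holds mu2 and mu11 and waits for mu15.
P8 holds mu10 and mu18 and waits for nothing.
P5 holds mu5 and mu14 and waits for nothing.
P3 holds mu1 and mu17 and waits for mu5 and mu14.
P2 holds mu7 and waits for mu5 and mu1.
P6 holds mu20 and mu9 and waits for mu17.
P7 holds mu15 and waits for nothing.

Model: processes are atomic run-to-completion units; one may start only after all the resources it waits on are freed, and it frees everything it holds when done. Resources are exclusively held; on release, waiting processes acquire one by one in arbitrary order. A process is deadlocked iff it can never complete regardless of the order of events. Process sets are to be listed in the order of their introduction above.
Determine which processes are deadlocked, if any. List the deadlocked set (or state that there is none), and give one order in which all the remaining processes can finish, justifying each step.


The deadlocked set is empty.
Key observation: there is no circular wait here — follow any chain and it reaches a process that is free to run now.
The rest can finish in the order P8, P7, P5, P3, P1, P6, P4, P2, P9.
Check, step by step:
  P8: no waits; runs immediately, freeing mu10 and mu18
  P7: no waits; runs immediately, freeing mu15
  P5: no waits; runs immediately, freeing mu5 and mu14
  P3: everything it awaited (mu5 and mu14) is free; runs, freeing mu1 and mu17
  P1: everything it awaited (mu18) is free; runs, freeing mu8
  P6: everything it awaited (mu17) is free; runs, freeing mu20 and mu9
  P4: everything it awaited (mu15) is free; runs, freeing mu2 and mu11
  P2: everything it awaited (mu5 and mu1) is free; runs, freeing mu7
  P9: everything it awaited (mu5, mu7 and mu1) is free; runs, freeing mu16


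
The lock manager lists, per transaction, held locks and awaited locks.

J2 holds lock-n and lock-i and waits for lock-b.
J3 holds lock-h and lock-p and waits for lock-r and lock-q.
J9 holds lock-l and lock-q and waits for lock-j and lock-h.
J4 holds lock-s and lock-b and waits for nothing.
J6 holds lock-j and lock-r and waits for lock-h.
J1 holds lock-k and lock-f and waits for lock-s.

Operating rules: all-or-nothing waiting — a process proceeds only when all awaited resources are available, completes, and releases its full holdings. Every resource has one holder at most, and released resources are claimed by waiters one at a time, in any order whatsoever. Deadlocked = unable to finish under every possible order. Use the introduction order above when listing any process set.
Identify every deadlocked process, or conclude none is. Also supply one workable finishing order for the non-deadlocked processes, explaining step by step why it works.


Deadlocked set: J3, J9 and J6.
Key observation: nobody on the ring J3 -> J9 -> J3 can start until another member finishes, which never happens; J6 is caught in further circular waits.
A valid finishing order for the others: J4, J1, J2.
Walking it through:
  J4: no waits; runs immediately, freeing lock-s and lock-b
  J1 waits on lock-s — all released -> runs and releases lock-k and lock-f
  J2 waits on lock-b — all released -> runs and releases lock-n and lock-i


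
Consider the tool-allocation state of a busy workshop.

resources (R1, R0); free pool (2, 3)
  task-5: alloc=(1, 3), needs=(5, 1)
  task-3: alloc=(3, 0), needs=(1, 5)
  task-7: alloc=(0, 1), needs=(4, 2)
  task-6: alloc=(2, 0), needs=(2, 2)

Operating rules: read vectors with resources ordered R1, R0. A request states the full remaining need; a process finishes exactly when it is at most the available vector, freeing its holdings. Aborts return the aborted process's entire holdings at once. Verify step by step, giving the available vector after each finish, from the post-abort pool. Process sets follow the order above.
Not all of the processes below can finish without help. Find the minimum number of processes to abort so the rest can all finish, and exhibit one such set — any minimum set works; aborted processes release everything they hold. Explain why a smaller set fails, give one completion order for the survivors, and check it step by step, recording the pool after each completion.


Abort task-5.
Key observation: aborting task-5 returns (1, 3), and task-3 — hopeless before — runs at step 2 with the returned capacity in the pool.
No smaller set exists: with zero aborts the deadlock remains.
One survivor order: task-6, task-3, task-7. Check, step by step (post-abort pool first):
  pool = (3, 6)
  task-6: need (2, 2) fits (3, 6); releases (2, 0), pool now (5, 6)
  task-3: need (1, 5) fits (5, 6); releases (3, 0), pool now (8, 6)
  task-7: need (4, 2) fits (8, 6); releases (0, 1), pool now (8, 7)


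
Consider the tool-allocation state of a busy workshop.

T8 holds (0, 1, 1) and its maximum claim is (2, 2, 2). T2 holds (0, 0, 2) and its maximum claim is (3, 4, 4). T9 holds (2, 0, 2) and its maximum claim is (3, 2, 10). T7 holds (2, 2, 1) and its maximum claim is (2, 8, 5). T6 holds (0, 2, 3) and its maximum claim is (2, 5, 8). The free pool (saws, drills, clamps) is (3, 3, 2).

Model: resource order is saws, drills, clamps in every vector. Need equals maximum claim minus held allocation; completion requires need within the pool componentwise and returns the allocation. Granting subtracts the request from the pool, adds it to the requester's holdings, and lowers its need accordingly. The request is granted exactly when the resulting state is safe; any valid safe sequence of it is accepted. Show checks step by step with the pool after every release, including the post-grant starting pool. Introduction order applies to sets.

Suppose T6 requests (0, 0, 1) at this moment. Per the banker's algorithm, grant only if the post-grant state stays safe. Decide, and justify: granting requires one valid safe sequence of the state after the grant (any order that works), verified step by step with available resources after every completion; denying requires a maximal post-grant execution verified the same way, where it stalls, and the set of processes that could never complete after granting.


GRANT: granting preserves safety; a valid post-grant sequence is T8, T2, T6, T9, T7.
Key observation: granting shrinks the pool to (3, 3, 1), yet T8 still fits and the chain goes through.
Check on the post-grant state, step by step:
  pool = (3, 3, 1)
  run T8 (needs (2, 1, 1), free (3, 3, 1)); after release of (0, 1, 1) the pool is (3, 4, 2)
  run T2 (needs (3, 4, 2), free (3, 4, 2)); after release of (0, 0, 2) the pool is (3, 4, 4)
  run T6 (needs (2, 3, 4), free (3, 4, 4)); after release of (0, 2, 4) the pool is (3, 6, 8)
  run T9 (needs (1, 2, 8), free (3, 6, 8)); after release of (2, 0, 2) the pool is (5, 6, 10)
  run T7 (needs (0, 6, 4), free (5, 6, 10)); after release of (2, 2, 1) the pool is (7, 8, 11)


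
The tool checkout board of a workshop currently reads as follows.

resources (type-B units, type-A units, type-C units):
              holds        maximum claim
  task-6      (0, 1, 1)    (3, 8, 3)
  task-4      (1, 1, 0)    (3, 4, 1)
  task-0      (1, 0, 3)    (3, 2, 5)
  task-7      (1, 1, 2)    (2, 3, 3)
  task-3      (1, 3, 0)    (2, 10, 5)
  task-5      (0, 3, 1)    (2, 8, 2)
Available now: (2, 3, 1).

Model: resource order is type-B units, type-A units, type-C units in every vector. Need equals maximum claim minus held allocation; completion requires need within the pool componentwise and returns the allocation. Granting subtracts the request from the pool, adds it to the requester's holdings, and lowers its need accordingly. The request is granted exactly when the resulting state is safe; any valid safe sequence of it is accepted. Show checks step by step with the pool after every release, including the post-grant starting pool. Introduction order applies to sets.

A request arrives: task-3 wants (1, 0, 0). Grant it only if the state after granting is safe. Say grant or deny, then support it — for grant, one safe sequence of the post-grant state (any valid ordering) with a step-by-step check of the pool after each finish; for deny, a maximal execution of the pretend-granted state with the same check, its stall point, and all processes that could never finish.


GRANT: granting preserves safety; a valid post-grant sequence is task-7, task-4, task-0, task-5, task-6, task-3.
Key observation: after the grant the pool drops to (1, 3, 1), which still lets task-7 finish first and unwind the rest.
Step-by-step check of the post-grant state:
  pool = (1, 3, 1)
  run task-7 (needs (1, 2, 1), free (1, 3, 1)); after release of (1, 1, 2) the pool is (2, 4, 3)
  run task-4 (needs (2, 3, 1), free (2, 4, 3)); after release of (1, 1, 0) the pool is (3, 5, 3)
  run task-0 (needs (2, 2, 2), free (3, 5, 3)); after release of (1, 0, 3) the pool is (4, 5, 6)
  run task-5 (needs (2, 5, 1), free (4, 5, 6)); after release of (0, 3, 1) the pool is (4, 8, 7)
  run task-6 (needs (3, 7, 2), free (4, 8, 7)); after release of (0, 1, 1) the pool is (4, 9, 8)
  run task-3 (needs (0, 7, 5), free (4, 9, 8)); after release of (2, 3, 0) the pool is (6, 12, 8)


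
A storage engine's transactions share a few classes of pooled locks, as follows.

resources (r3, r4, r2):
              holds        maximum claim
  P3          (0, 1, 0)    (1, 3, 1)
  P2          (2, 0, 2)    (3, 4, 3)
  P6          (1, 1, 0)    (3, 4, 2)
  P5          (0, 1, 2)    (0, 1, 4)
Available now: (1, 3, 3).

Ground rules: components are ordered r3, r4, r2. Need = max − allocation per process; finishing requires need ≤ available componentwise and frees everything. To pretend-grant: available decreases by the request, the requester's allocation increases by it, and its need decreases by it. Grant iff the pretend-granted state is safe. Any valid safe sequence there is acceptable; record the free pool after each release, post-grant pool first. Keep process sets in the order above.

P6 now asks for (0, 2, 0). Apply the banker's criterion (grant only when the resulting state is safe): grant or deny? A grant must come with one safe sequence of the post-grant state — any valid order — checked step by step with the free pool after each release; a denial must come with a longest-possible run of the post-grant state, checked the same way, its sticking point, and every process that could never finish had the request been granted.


DENY — the pretend-granted state is unsafe.
Key observation: after P5, P3 the pool peaks at (1, 3, 5), and each blocked process is short somewhere: P2 on r4; P6 on r3.
On the post-grant state, P5, P3 is a maximal run — nothing extends it. Verifying each step:
  pool = (1, 1, 3)
  run P5 (needs (0, 0, 2), free (1, 1, 3)); after release of (0, 1, 2) the pool is (1, 2, 5)
  run P3 (needs (1, 2, 1), free (1, 2, 5)); after release of (0, 1, 0) the pool is (1, 3, 5)
  P2 cannot run: need (1, 4, 1) vs free (1, 3, 5) (insufficient r4)
  P6 cannot run: need (2, 1, 2) vs free (1, 3, 5) (insufficient r3)
Had the request been granted, P2 and P6 could never finish.


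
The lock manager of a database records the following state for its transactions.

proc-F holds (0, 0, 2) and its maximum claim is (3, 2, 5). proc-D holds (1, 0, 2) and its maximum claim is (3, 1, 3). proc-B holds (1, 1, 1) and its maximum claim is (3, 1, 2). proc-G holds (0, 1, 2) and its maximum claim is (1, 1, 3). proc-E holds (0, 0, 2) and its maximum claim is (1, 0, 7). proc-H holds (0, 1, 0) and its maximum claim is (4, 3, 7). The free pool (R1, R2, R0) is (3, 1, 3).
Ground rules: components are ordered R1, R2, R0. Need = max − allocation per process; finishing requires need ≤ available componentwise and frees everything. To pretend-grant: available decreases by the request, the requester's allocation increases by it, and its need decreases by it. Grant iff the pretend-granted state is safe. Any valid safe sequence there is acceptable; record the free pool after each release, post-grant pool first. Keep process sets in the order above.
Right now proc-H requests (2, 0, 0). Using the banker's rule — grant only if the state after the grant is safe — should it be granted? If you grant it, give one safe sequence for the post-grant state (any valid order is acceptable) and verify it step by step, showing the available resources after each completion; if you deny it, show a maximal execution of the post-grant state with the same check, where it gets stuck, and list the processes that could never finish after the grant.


DENY — the pretend-granted state is unsafe.
Key observation: the wall is R1: completing proc-G, proc-E brings the pool only to (1, 2, 7), and all the rest need more.
On the post-grant state, proc-G, proc-E is a maximal run — nothing extends it. Walking it through:
  pool = (1, 1, 3)
  proc-G needs (1, 0, 1) <= (1, 1, 3) -> finishes; pool += (0, 1, 2) = (1, 2, 5)
  proc-E needs (1, 0, 5) <= (1, 2, 5) -> finishes; pool += (0, 0, 2) = (1, 2, 7)
  blocked: proc-F wants (3, 2, 3), pool (1, 2, 7) — not enough R1
  blocked: proc-D wants (2, 1, 1), pool (1, 2, 7) — not enough R1
  blocked: proc-B wants (2, 0, 1), pool (1, 2, 7) — not enough R1
  blocked: proc-H wants (2, 2, 7), pool (1, 2, 7) — not enough R1
Had the request been granted, proc-F, proc-D, proc-B and proc-H could never finish.


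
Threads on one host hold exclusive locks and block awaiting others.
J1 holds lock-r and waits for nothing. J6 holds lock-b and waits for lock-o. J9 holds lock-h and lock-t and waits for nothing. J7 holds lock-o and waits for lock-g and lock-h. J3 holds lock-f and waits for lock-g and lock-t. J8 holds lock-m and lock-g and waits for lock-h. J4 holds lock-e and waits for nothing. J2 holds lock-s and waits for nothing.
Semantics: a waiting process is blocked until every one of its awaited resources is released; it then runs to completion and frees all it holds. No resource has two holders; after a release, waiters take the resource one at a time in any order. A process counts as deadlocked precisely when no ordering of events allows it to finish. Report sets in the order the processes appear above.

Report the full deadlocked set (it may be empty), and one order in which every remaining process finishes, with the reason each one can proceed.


Nothing here is deadlocked.
Key observation: there is no circular wait here — follow any chain and it reaches a process that is free to run now.
The rest can finish in the order J9, J8, J7, J3, J6, J2, J1, J4.
Verifying each step:
  J9 waits on nothing -> runs at once and releases lock-h and lock-t
  run J8 (all its waits — lock-h — are resolved); releases lock-m and lock-g
  run J7 (all its waits — lock-g and lock-h — are resolved); releases lock-o
  run J3 (all its waits — lock-g and lock-t — are resolved); releases lock-f
  run J6 (all its waits — lock-o — are resolved); releases lock-b
  J2 waits on nothing -> runs at once and releases lock-s
  J1 waits on nothing -> runs at once and releases lock-r
  J4 waits on nothing -> runs at once and releases lock-e


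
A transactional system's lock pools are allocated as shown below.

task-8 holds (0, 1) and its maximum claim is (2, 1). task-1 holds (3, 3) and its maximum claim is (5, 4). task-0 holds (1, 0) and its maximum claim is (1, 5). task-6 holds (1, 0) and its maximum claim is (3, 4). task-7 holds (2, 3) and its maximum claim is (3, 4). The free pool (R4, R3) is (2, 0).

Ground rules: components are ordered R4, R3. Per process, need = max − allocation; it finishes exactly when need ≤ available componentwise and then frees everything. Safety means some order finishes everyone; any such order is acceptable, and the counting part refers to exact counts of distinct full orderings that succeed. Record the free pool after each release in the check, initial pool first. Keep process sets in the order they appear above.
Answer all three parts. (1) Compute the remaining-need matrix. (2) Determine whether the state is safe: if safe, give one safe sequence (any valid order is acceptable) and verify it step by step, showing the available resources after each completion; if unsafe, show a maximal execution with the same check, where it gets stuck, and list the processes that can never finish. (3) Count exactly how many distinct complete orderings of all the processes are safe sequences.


(1) Outstanding need per process (order R4, R3):
  task-8: (2, 0)
  task-1: (2, 1)
  task-0: (0, 5)
  task-6: (2, 4)
  task-7: (1, 1)
(2) The state is SAFE; one workable sequence: task-8, task-7, task-1, task-6, task-0.
Key observation: reading the order forward, task-8 is the first process whose need (2, 0) meets the free pool (2, 0) exactly on a resource it requests.
Walking it through:
  pool = (2, 0)
  run task-8 (needs (2, 0), free (2, 0)); after release of (0, 1) the pool is (2, 1)
  run task-7 (needs (1, 1), free (2, 1)); after release of (2, 3) the pool is (4, 4)
  run task-1 (needs (2, 1), free (4, 4)); after release of (3, 3) the pool is (7, 7)
  run task-6 (needs (2, 4), free (7, 7)); after release of (1, 0) the pool is (8, 7)
  run task-0 (needs (0, 5), free (8, 7)); after release of (1, 0) the pool is (9, 7)
(3) The exact count: 6 of the possible complete orderings are safe sequences.


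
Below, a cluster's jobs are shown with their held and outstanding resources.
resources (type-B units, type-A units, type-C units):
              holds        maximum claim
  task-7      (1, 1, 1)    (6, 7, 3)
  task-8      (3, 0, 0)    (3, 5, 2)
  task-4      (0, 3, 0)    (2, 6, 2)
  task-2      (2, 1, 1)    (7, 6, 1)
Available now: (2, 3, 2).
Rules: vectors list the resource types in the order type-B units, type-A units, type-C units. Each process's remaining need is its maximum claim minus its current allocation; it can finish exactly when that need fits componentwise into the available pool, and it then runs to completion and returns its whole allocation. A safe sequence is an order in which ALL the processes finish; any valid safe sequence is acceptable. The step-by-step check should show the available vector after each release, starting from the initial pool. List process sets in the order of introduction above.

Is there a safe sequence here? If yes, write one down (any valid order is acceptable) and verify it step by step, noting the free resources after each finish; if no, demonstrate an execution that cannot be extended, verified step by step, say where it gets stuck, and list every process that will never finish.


SAFE. One safe sequence: task-4, task-8, task-7, task-2.
Key observation: the first exact fit in this order is task-4 — it needs (2, 3, 2) with (2, 3, 2) free, meeting a requested resource to the last unit.
Verifying each step:
  pool = (2, 3, 2)
  task-4: need (2, 3, 2) fits (2, 3, 2); releases (0, 3, 0), pool now (2, 6, 2)
  task-8: need (0, 5, 2) fits (2, 6, 2); releases (3, 0, 0), pool now (5, 6, 2)
  task-7: need (5, 6, 2) fits (5, 6, 2); releases (1, 1, 1), pool now (6, 7, 3)
  task-2: need (5, 5, 0) fits (6, 7, 3); releases (2, 1, 1), pool now (8, 8, 4)
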